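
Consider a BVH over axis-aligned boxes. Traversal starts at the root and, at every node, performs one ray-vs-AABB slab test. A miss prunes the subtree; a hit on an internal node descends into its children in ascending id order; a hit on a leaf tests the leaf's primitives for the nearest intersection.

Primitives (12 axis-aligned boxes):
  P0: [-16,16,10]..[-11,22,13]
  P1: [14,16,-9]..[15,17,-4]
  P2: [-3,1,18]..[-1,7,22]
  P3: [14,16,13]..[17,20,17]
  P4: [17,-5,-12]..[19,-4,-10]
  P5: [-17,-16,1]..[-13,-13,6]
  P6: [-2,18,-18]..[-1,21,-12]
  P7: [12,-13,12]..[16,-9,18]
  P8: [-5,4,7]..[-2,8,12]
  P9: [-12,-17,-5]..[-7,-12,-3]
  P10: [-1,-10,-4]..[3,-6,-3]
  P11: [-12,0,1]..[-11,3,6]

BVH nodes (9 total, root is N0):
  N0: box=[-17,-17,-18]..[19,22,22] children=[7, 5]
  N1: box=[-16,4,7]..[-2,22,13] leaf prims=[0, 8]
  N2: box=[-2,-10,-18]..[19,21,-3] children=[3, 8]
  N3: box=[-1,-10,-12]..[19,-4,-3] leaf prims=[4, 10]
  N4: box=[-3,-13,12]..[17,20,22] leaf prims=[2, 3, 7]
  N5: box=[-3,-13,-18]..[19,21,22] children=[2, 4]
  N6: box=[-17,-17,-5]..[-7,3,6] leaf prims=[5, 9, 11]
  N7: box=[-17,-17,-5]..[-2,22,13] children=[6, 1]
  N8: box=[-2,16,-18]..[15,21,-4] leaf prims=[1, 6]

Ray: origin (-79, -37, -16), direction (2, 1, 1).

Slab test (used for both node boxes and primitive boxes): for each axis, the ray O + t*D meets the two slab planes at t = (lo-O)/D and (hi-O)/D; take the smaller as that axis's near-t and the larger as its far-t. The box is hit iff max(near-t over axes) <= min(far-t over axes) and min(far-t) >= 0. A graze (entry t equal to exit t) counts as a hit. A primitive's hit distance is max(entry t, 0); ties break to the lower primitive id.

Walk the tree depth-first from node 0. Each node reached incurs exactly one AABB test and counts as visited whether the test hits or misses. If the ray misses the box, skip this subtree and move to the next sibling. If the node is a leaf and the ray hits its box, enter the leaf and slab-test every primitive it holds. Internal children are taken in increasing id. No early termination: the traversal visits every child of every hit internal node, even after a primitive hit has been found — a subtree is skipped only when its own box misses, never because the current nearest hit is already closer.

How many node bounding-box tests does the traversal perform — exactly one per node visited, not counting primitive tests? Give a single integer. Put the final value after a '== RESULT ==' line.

Walk:
N0 x:[31,49] y:[20,59] z:[-2,38] -> hit [31,38], descend [5, 7]
  N5 x:[38,49] y:[24,58] z:[-2,38] -> hit [38,38], descend [2, 4]
    N2 x:[77/2,49] y:[27,58] z:[-2,13] -> miss, prune
    N4 x:[38,48] y:[24,57] z:[28,38] -> hit [38,38] leaf, test {P2@t=38, P3(miss), P7(miss)}
  N7 x:[31,77/2] y:[20,59] z:[11,29] -> miss, prune

5 AABB tests over nodes [0, 5, 2, 4, 7]; 1 leaf entered; closest P2.

== RESULT ==
5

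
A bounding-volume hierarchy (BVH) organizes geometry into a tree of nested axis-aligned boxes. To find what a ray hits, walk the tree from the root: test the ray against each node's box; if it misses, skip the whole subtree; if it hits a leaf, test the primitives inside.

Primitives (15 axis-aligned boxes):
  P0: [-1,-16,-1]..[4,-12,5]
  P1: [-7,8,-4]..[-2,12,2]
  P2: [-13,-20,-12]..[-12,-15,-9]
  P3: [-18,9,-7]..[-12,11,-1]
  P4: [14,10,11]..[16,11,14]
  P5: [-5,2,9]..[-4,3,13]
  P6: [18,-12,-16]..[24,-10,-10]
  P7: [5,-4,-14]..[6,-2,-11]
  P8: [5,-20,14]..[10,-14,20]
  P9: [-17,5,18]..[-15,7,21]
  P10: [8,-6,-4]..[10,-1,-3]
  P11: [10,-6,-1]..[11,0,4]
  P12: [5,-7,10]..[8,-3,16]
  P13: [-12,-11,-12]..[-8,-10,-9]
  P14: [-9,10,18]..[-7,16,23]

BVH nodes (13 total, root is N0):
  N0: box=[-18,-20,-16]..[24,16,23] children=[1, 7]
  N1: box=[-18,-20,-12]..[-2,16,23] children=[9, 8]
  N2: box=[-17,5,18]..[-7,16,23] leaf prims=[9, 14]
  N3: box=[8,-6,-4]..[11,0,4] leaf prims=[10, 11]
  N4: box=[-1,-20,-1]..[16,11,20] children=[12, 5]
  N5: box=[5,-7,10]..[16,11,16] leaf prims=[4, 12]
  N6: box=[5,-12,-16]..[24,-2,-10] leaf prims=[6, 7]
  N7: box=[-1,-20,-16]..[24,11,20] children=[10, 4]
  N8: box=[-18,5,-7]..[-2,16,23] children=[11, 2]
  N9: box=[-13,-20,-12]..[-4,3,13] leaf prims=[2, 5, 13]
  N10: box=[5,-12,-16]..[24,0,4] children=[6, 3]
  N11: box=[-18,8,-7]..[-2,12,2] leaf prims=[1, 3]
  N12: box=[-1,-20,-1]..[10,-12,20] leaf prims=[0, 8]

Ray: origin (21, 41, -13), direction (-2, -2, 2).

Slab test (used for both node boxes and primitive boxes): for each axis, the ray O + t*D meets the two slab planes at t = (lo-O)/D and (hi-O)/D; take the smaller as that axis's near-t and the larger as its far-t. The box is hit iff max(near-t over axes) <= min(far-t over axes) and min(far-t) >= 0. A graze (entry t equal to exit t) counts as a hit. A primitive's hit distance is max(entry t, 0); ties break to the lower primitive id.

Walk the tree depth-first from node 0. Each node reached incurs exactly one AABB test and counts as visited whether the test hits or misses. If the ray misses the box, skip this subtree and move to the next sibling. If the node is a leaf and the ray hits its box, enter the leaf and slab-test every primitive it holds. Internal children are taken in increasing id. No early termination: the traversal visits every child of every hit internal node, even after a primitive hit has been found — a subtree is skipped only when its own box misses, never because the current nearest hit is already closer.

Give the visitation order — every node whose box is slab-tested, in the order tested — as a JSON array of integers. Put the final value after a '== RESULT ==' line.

Walk:
N0 x:[-3/2,39/2] y:[25/2,61/2] z:[-3/2,18] -> hit [25/2,18], descend [1, 7]
  N1 x:[23/2,39/2] y:[25/2,61/2] z:[1/2,18] -> hit [25/2,18], descend [8, 9]
    N8 x:[23/2,39/2] y:[25/2,18] z:[3,18] -> hit [25/2,18], descend [2, 11]
      N2 x:[14,19] y:[25/2,18] z:[31/2,18] -> hit [31/2,18] leaf, test {P9(miss), P14(miss)}
      N11 x:[23/2,39/2] y:[29/2,33/2] z:[3,15/2] -> miss, prune
    N9 x:[25/2,17] y:[19,61/2] z:[1/2,13] -> miss, prune
  N7 x:[-3/2,11] y:[15,61/2] z:[-3/2,33/2] -> miss, prune

Summary -> nodes [0, 1, 8, 2, 11, 9, 7]; box-tests=7; leaf-entries=1; first=miss

== RESULT ==
[0, 1, 8, 2, 11, 9, 7]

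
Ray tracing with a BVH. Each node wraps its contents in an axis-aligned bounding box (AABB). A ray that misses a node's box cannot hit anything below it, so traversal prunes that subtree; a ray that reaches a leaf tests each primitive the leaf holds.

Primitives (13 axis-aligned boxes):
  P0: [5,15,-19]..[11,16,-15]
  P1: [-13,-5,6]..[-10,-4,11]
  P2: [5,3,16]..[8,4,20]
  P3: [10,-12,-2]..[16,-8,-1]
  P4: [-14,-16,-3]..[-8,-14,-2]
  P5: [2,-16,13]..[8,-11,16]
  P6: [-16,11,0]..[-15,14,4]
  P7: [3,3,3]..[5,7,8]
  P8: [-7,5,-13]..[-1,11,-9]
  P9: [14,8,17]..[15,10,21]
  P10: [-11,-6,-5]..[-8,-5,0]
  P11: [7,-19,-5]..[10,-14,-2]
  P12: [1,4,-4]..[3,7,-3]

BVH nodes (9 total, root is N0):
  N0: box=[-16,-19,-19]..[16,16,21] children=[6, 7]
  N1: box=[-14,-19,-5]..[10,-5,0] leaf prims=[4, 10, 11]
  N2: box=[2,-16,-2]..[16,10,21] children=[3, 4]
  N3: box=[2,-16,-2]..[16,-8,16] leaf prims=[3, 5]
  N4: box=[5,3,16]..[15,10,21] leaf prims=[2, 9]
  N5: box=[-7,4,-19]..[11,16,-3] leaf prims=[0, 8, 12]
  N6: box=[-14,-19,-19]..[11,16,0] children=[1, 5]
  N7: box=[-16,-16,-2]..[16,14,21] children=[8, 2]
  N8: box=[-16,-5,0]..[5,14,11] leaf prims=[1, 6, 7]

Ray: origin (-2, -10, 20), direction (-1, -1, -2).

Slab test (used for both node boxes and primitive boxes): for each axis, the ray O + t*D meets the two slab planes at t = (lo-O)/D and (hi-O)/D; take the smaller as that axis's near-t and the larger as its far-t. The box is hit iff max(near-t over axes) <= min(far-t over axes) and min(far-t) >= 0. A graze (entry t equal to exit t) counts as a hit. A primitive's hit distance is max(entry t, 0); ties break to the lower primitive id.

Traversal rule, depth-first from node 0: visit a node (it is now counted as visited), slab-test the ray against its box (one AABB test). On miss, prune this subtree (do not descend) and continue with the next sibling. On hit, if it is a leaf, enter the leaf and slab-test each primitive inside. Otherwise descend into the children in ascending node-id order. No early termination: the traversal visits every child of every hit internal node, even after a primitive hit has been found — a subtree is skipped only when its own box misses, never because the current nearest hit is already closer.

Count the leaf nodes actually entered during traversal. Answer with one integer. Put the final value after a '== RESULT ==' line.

Traverse from the root:
N0 x:[-18,14] y:[-26,9] z:[-1/2,39/2] -> hit [-1/2,9], descend [6, 7]
  N6 x:[-13,12] y:[-26,9] z:[10,39/2] -> miss, prune
  N7 x:[-18,14] y:[-24,6] z:[-1/2,11] -> hit [-1/2,6], descend [2, 8]
    N2 x:[-18,-4] y:[-20,6] z:[-1/2,11] -> miss, prune
    N8 x:[-7,14] y:[-24,-5] z:[9/2,10] -> miss, prune

Visited [0, 6, 7, 2, 8]. Tests: 5 box, 0 leaf. Nearest: miss.

== RESULT ==
0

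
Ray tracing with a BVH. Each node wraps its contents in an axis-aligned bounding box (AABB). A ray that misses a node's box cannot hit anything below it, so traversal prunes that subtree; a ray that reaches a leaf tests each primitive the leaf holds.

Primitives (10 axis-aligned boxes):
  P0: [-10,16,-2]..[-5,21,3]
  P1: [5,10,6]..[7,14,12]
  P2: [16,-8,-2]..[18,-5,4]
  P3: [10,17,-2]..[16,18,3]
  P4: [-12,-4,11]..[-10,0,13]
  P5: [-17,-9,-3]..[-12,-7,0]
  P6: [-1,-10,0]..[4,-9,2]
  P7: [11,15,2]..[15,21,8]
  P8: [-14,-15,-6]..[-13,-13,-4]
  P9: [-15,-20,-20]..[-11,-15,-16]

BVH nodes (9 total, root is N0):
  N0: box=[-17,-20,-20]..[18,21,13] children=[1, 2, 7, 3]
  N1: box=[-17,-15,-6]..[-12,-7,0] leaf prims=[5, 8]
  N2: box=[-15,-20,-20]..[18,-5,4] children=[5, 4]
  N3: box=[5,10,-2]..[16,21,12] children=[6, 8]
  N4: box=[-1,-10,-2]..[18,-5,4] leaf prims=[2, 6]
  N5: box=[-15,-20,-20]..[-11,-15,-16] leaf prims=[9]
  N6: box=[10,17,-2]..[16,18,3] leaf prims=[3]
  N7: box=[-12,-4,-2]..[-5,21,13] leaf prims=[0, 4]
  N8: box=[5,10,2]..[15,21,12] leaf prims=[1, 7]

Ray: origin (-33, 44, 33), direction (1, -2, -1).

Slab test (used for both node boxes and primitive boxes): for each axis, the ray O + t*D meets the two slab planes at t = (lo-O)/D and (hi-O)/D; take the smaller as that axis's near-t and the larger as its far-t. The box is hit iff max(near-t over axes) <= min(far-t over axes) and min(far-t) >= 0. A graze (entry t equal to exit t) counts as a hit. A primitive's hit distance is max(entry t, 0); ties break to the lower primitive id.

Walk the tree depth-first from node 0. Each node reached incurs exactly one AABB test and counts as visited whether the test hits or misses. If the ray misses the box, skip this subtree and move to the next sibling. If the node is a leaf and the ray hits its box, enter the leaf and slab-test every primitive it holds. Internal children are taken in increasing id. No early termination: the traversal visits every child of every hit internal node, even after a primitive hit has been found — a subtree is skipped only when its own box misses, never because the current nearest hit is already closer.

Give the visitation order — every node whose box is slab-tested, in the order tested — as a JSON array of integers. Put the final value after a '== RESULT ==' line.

Trace the traversal:
N0 x:[16,51] y:[23/2,32] z:[20,53] -> hit [20,32], descend [1, 2, 3, 7]
  N1 x:[16,21] y:[51/2,59/2] z:[33,39] -> miss, prune
  N2 x:[18,51] y:[49/2,32] z:[29,53] -> hit [29,32], descend [4, 5]
    N4 x:[32,51] y:[49/2,27] z:[29,35] -> miss, prune
    N5 x:[18,22] y:[59/2,32] z:[49,53] -> miss, prune
  N3 x:[38,49] y:[23/2,17] z:[21,35] -> miss, prune
  N7 x:[21,28] y:[23/2,24] z:[20,35] -> hit [21,24] leaf, test {P0(miss), P4@t=22}

7 AABB tests over nodes [0, 1, 2, 4, 5, 3, 7]; 1 leaf entered; closest P4.

== RESULT ==
[0, 1, 2, 4, 5, 3, 7]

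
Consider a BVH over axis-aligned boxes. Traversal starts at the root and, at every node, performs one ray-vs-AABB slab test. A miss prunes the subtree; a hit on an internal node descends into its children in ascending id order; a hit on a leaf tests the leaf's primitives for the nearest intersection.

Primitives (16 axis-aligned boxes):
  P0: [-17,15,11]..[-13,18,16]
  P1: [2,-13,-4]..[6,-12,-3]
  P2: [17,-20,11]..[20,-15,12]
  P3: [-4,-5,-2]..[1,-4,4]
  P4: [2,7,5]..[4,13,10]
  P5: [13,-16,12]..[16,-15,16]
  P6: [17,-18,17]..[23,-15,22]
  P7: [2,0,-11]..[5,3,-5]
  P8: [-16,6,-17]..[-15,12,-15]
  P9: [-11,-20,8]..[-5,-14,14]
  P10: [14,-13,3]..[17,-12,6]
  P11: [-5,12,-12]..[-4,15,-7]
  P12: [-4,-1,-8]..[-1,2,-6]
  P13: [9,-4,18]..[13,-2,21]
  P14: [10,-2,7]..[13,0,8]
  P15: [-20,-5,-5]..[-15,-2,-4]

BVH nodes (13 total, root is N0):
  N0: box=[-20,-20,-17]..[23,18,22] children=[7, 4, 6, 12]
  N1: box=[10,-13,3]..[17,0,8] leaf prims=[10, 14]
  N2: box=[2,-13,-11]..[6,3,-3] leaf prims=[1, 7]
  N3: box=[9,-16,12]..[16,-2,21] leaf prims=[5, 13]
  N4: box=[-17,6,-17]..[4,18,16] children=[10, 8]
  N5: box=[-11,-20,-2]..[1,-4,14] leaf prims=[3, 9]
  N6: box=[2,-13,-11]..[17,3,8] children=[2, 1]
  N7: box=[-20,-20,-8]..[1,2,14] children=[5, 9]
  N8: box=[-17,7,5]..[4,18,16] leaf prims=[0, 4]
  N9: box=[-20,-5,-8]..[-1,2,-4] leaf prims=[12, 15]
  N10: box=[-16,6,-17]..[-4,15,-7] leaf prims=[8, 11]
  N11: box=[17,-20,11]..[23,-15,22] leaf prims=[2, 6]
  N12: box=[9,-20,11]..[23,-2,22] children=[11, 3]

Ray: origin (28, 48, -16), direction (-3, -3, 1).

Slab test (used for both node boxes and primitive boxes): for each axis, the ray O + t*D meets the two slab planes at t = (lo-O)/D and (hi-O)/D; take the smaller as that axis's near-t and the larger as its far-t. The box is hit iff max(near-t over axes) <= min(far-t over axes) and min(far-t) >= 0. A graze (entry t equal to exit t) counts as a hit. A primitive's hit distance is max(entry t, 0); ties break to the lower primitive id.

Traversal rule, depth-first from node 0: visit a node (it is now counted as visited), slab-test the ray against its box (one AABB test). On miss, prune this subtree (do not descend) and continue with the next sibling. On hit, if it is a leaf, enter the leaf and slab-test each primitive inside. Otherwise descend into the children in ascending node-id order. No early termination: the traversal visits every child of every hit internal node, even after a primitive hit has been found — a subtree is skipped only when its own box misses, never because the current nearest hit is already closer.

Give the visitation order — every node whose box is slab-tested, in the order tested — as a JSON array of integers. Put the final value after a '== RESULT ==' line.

Traverse from the root:
N0 x:[5/3,16] y:[10,68/3] z:[-1,38] -> hit [10,16], descend [4, 6, 7, 12]
  N4 x:[8,15] y:[10,14] z:[-1,32] -> hit [10,14], descend [8, 10]
    N8 x:[8,15] y:[10,41/3] z:[21,32] -> miss, prune
    N10 x:[32/3,44/3] y:[11,14] z:[-1,9] -> miss, prune
  N6 x:[11/3,26/3] y:[15,61/3] z:[5,24] -> miss, prune
  N7 x:[9,16] y:[46/3,68/3] z:[8,30] -> hit [46/3,16], descend [5, 9]
    N5 x:[9,13] y:[52/3,68/3] z:[14,30] -> miss, prune
    N9 x:[29/3,16] y:[46/3,53/3] z:[8,12] -> miss, prune
  N12 x:[5/3,19/3] y:[50/3,68/3] z:[27,38] -> miss, prune

9 AABB tests over nodes [0, 4, 8, 10, 6, 7, 5, 9, 12]; 0 leaves entered; closest miss.

== RESULT ==
[0, 4, 8, 10, 6, 7, 5, 9, 12]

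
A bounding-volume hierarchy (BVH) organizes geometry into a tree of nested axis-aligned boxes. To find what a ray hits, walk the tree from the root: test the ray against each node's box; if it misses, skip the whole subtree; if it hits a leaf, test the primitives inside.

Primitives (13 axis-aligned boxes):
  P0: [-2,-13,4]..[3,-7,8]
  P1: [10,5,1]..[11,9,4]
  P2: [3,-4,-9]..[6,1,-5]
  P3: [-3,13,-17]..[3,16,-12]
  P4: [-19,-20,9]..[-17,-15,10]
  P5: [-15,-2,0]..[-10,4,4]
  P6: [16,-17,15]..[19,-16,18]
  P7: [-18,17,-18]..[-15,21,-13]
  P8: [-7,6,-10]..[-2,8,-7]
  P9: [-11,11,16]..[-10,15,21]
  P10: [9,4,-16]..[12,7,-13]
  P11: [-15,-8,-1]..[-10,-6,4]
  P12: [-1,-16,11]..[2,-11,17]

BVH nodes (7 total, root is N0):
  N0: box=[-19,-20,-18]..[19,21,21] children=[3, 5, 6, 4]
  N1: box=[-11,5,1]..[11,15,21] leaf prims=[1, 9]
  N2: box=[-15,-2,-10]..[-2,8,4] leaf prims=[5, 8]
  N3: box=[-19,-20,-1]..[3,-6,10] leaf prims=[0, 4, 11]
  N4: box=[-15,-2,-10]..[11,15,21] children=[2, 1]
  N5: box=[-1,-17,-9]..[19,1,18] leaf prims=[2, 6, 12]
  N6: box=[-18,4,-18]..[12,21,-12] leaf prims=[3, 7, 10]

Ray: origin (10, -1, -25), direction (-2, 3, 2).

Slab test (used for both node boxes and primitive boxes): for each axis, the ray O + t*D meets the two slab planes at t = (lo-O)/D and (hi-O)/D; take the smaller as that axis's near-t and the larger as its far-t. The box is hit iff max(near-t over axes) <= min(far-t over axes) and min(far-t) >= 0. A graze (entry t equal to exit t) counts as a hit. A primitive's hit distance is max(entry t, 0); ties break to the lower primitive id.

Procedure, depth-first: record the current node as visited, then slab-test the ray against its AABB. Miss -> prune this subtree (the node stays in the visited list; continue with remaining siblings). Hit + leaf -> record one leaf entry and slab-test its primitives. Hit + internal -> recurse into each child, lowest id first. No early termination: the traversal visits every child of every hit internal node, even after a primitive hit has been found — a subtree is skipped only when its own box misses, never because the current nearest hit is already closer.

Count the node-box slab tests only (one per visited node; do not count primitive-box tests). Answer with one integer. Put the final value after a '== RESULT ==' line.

Trace the traversal:
N0 x:[-9/2,29/2] y:[-19/3,22/3] z:[7/2,23] -> hit [7/2,22/3], descend [3, 4, 5, 6]
  N3 x:[7/2,29/2] y:[-19/3,-5/3] z:[12,35/2] -> miss, prune
  N4 x:[-1/2,25/2] y:[-1/3,16/3] z:[15/2,23] -> miss, prune
  N5 x:[-9/2,11/2] y:[-16/3,2/3] z:[8,43/2] -> miss, prune
  N6 x:[-1,14] y:[5/3,22/3] z:[7/2,13/2] -> hit [7/2,13/2] leaf, test {P3@t=14/3, P7(miss), P10(miss)}

Summary -> nodes [0, 3, 4, 5, 6]; box-tests=5; leaf-entries=1; first=P3

== RESULT ==
5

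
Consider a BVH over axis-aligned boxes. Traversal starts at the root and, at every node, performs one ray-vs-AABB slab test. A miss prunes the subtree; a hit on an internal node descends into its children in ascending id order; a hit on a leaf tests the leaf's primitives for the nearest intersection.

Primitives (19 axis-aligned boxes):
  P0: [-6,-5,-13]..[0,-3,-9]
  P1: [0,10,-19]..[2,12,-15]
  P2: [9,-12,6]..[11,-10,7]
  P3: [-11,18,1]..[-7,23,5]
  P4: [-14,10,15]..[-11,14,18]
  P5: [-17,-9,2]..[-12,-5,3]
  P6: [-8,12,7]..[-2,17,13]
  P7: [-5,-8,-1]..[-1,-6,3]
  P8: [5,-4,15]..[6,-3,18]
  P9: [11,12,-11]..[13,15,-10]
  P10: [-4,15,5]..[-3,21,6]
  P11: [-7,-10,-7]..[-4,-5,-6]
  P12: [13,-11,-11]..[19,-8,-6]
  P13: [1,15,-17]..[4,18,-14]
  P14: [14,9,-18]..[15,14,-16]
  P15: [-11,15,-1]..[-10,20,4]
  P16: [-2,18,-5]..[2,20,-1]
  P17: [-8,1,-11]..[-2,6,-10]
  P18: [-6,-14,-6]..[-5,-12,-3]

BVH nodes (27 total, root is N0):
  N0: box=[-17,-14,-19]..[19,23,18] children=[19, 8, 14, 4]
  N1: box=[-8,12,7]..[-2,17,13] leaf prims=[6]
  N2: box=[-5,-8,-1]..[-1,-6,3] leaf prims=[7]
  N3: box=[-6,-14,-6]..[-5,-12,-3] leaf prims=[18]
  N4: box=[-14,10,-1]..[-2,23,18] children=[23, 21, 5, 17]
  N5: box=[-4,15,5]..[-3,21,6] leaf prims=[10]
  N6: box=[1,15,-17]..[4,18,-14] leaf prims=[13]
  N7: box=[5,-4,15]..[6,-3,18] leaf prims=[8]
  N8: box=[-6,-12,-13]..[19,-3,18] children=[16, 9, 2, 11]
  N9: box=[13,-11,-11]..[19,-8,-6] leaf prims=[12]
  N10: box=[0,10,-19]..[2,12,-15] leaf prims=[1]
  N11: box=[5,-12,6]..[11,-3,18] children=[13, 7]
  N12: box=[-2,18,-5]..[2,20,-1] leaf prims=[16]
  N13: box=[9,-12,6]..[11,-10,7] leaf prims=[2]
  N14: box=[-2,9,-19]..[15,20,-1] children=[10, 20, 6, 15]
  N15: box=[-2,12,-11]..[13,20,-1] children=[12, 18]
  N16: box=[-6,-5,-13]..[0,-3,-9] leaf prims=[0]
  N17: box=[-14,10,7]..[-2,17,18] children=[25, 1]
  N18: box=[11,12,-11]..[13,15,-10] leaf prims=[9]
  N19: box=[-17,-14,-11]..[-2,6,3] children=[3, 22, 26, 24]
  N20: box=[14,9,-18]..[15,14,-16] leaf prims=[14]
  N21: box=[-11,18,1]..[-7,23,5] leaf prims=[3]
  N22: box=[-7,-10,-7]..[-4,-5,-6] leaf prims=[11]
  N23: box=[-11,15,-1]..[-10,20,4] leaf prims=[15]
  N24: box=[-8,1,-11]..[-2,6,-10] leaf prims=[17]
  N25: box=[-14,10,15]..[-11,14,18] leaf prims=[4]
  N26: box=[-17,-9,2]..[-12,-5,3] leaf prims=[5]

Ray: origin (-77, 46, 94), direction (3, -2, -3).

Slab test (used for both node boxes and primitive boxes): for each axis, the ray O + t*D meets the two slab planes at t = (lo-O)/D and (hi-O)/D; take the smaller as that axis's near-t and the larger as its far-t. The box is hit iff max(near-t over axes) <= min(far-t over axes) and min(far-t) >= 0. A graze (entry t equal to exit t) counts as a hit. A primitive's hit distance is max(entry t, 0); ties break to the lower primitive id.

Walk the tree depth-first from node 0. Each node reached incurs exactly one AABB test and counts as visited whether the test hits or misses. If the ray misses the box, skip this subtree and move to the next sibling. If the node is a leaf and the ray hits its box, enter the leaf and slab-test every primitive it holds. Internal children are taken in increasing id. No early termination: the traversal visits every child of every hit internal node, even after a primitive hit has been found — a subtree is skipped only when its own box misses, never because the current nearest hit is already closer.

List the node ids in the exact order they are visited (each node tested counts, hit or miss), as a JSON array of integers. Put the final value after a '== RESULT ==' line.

Traverse from the root:
N0 x:[20,32] y:[23/2,30] z:[76/3,113/3] -> hit [76/3,30], descend [4, 8, 14, 19]
  N4 x:[21,25] y:[23/2,18] z:[76/3,95/3] -> miss, prune
  N8 x:[71/3,32] y:[49/2,29] z:[76/3,107/3] -> hit [76/3,29], descend [2, 9, 11, 16]
    N2 x:[24,76/3] y:[26,27] z:[91/3,95/3] -> miss, prune
    N9 x:[30,32] y:[27,57/2] z:[100/3,35] -> miss, prune
    N11 x:[82/3,88/3] y:[49/2,29] z:[76/3,88/3] -> hit [82/3,29], descend [7, 13]
      N7 x:[82/3,83/3] y:[49/2,25] z:[76/3,79/3] -> miss, prune
      N13 x:[86/3,88/3] y:[28,29] z:[29,88/3] -> hit [29,29] leaf, test {P2@t=29}
    N16 x:[71/3,77/3] y:[49/2,51/2] z:[103/3,107/3] -> miss, prune
  N14 x:[25,92/3] y:[13,37/2] z:[95/3,113/3] -> miss, prune
  N19 x:[20,25] y:[20,30] z:[91/3,35] -> miss, prune

Visited [0, 4, 8, 2, 9, 11, 7, 13, 16, 14, 19]. Tests: 11 box, 1 leaf. Nearest: P2.

== RESULT ==
[0, 4, 8, 2, 9, 11, 7, 13, 16, 14, 19]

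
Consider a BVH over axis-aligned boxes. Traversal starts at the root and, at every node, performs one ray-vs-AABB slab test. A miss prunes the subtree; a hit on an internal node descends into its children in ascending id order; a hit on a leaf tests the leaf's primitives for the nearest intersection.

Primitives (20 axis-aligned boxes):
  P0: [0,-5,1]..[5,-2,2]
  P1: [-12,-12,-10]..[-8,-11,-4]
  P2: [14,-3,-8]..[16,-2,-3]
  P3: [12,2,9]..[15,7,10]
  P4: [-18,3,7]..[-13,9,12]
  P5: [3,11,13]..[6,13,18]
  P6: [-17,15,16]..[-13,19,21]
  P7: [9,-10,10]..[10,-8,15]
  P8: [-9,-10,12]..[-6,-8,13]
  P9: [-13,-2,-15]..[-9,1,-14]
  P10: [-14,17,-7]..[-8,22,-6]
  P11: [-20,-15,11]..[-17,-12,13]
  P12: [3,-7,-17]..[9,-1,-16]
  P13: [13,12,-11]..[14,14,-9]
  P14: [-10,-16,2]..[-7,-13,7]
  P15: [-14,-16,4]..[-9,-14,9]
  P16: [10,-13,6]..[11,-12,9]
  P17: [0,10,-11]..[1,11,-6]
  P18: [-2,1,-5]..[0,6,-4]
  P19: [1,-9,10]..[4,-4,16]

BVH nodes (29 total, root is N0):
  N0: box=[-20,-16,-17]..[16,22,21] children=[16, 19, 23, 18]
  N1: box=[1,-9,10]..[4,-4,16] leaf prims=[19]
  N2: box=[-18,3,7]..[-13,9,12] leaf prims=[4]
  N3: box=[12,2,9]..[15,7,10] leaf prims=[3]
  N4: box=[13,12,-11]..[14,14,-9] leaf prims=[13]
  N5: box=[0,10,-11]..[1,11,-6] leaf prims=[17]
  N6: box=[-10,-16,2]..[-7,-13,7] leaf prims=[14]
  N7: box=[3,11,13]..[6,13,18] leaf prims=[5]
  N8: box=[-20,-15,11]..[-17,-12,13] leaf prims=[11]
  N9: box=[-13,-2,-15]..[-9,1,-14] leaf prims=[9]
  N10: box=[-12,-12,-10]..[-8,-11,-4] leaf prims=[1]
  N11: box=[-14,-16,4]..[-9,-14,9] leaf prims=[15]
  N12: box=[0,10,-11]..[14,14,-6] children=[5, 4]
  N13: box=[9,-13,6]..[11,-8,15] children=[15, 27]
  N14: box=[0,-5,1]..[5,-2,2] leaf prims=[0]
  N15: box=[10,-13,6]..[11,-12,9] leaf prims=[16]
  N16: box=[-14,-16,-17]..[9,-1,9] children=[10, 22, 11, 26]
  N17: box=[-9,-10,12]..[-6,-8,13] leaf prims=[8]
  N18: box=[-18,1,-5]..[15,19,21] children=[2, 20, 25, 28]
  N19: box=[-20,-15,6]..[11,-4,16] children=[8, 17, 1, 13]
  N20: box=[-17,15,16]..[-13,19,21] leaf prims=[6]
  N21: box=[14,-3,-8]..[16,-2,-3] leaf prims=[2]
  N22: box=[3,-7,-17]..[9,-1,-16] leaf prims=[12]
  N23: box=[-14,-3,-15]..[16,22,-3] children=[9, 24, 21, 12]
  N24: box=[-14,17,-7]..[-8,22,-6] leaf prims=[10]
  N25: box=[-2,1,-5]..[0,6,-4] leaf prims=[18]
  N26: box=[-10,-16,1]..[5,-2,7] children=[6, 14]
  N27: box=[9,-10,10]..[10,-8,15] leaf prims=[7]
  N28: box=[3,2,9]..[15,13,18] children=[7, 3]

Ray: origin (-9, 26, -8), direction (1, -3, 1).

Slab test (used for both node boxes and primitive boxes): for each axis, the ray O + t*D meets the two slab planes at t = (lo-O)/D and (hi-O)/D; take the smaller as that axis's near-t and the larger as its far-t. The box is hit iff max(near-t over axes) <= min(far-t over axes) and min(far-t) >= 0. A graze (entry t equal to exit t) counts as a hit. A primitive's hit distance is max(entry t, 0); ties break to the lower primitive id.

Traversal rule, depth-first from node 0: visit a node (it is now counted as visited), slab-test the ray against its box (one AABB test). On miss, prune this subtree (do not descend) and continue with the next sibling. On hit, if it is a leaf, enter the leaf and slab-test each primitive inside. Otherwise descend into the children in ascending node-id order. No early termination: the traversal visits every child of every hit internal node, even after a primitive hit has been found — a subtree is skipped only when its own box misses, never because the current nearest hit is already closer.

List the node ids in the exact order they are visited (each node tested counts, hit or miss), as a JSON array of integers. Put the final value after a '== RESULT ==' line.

Trace the traversal:
N0 x:[-11,25] y:[4/3,14] z:[-9,29] -> hit [4/3,14], descend [16, 18, 19, 23]
  N16 x:[-5,18] y:[9,14] z:[-9,17] -> hit [9,14], descend [10, 11, 22, 26]
    N10 x:[-3,1] y:[37/3,38/3] z:[-2,4] -> miss, prune
    N11 x:[-5,0] y:[40/3,14] z:[12,17] -> miss, prune
    N22 x:[12,18] y:[9,11] z:[-9,-8] -> miss, prune
    N26 x:[-1,14] y:[28/3,14] z:[9,15] -> hit [28/3,14], descend [6, 14]
      N6 x:[-1,2] y:[13,14] z:[10,15] -> miss, prune
      N14 x:[9,14] y:[28/3,31/3] z:[9,10] -> hit [28/3,10] leaf, test {P0@t=28/3}
  N18 x:[-9,24] y:[7/3,25/3] z:[3,29] -> hit [3,25/3], descend [2, 20, 25, 28]
    N2 x:[-9,-4] y:[17/3,23/3] z:[15,20] -> miss, prune
    N20 x:[-8,-4] y:[7/3,11/3] z:[24,29] -> miss, prune
    N25 x:[7,9] y:[20/3,25/3] z:[3,4] -> miss, prune
    N28 x:[12,24] y:[13/3,8] z:[17,26] -> miss, prune
  N19 x:[-11,20] y:[10,41/3] z:[14,24] -> miss, prune
  N23 x:[-5,25] y:[4/3,29/3] z:[-7,5] -> hit [4/3,5], descend [9, 12, 21, 24]
    N9 x:[-4,0] y:[25/3,28/3] z:[-7,-6] -> miss, prune
    N12 x:[9,23] y:[4,16/3] z:[-3,2] -> miss, prune
    N21 x:[23,25] y:[28/3,29/3] z:[0,5] -> miss, prune
    N24 x:[-5,1] y:[4/3,3] z:[1,2] -> miss, prune

order=[0, 16, 10, 11, 22, 26, 6, 14, 18, 2, 20, 25, 28, 19, 23, 9, 12, 21, 24]  |boxes|=19  |leaves|=1  hit=P0

== RESULT ==
[0, 16, 10, 11, 22, 26, 6, 14, 18, 2, 20, 25, 28, 19, 23, 9, 12, 21, 24]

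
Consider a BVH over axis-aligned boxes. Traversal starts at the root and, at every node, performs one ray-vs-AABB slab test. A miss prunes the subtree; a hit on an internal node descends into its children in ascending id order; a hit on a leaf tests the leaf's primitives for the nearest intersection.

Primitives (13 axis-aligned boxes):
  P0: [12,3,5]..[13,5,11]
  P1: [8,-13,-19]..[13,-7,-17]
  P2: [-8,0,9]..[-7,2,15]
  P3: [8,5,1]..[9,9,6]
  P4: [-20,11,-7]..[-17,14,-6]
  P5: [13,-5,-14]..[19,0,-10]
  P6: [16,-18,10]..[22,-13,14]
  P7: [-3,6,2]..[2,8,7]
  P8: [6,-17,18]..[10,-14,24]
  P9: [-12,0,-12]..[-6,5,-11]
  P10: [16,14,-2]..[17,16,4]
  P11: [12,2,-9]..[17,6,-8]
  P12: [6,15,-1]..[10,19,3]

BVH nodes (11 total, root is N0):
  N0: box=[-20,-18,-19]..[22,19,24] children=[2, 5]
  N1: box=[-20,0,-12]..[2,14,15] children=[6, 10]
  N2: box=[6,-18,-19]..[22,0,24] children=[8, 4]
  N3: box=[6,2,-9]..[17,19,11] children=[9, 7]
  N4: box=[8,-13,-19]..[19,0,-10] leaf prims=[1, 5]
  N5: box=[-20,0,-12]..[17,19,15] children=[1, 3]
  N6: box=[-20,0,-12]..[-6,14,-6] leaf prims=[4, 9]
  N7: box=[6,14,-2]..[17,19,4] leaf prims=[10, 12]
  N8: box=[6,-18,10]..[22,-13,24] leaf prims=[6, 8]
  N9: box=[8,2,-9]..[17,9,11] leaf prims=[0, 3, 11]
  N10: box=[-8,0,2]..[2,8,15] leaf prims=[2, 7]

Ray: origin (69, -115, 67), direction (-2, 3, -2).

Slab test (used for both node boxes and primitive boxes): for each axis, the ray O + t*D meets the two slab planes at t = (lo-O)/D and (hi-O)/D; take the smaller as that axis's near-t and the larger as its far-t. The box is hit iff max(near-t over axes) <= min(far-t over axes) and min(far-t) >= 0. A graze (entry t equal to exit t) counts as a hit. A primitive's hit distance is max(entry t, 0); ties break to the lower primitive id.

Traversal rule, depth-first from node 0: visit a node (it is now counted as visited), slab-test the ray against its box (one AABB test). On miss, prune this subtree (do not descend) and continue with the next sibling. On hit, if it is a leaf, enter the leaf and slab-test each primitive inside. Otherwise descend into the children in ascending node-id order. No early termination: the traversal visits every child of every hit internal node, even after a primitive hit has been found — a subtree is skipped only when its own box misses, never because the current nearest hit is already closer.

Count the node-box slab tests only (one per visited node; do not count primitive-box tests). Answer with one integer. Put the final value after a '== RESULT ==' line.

Traverse from the root:
N0 x:[47/2,89/2] y:[97/3,134/3] z:[43/2,43] -> hit [97/3,43], descend [2, 5]
  N2 x:[47/2,63/2] y:[97/3,115/3] z:[43/2,43] -> miss, prune
  N5 x:[26,89/2] y:[115/3,134/3] z:[26,79/2] -> hit [115/3,79/2], descend [1, 3]
    N1 x:[67/2,89/2] y:[115/3,43] z:[26,79/2] -> hit [115/3,79/2], descend [6, 10]
      N6 x:[75/2,89/2] y:[115/3,43] z:[73/2,79/2] -> hit [115/3,79/2] leaf, test {P4(miss), P9@t=39}
      N10 x:[67/2,77/2] y:[115/3,41] z:[26,65/2] -> miss, prune
    N3 x:[26,63/2] y:[39,134/3] z:[28,38] -> miss, prune

Visited [0, 2, 5, 1, 6, 10, 3]. Tests: 7 box, 1 leaf. Nearest: P9.

== RESULT ==
7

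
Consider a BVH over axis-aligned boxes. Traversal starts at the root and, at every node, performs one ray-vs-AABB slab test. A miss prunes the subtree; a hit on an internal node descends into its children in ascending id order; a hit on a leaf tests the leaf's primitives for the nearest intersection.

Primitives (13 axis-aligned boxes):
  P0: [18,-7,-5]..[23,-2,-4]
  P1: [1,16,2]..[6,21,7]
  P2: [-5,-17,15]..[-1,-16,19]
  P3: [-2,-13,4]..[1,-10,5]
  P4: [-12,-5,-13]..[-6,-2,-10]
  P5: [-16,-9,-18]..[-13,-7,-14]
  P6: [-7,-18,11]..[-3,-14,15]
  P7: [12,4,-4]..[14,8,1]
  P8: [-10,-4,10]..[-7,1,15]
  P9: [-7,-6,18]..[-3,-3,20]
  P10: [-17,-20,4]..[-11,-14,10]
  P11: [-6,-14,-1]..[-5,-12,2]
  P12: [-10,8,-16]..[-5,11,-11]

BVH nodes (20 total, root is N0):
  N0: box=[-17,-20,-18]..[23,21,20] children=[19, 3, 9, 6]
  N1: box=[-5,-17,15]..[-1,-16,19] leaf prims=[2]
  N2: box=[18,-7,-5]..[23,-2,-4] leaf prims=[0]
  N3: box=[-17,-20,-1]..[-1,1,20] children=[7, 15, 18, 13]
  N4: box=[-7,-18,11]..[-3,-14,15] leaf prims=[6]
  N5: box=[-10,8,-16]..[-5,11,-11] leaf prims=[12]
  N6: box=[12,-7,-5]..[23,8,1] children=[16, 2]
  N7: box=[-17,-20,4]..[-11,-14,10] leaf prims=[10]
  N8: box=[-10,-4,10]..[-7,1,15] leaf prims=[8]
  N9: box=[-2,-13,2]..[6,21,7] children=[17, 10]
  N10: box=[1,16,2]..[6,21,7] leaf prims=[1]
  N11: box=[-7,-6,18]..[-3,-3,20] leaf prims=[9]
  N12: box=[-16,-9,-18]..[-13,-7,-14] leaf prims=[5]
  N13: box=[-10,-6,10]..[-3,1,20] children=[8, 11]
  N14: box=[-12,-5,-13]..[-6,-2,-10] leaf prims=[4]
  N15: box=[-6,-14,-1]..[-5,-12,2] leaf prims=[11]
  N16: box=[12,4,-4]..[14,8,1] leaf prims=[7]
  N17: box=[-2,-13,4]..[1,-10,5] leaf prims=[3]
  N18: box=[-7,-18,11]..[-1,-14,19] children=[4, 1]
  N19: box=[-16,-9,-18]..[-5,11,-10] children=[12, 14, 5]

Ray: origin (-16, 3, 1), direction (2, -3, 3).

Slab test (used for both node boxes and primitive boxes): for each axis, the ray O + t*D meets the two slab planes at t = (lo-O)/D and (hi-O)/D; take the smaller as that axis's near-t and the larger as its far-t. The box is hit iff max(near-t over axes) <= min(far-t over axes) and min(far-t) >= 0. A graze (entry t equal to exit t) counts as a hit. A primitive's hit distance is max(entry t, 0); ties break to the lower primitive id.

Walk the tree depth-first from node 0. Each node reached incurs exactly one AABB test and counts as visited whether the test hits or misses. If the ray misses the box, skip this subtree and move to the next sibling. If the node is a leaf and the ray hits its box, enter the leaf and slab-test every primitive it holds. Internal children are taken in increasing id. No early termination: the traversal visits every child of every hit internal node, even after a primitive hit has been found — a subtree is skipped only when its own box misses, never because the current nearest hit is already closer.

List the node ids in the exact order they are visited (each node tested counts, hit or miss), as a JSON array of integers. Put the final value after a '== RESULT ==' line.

Traverse from the root:
N0 x:[-1/2,39/2] y:[-6,23/3] z:[-19/3,19/3] -> hit [-1/2,19/3], descend [3, 6, 9, 19]
  N3 x:[-1/2,15/2] y:[2/3,23/3] z:[-2/3,19/3] -> hit [2/3,19/3], descend [7, 13, 15, 18]
    N7 x:[-1/2,5/2] y:[17/3,23/3] z:[1,3] -> miss, prune
    N13 x:[3,13/2] y:[2/3,3] z:[3,19/3] -> hit [3,3], descend [8, 11]
      N8 x:[3,9/2] y:[2/3,7/3] z:[3,14/3] -> miss, prune
      N11 x:[9/2,13/2] y:[2,3] z:[17/3,19/3] -> miss, prune
    N15 x:[5,11/2] y:[5,17/3] z:[-2/3,1/3] -> miss, prune
    N18 x:[9/2,15/2] y:[17/3,7] z:[10/3,6] -> hit [17/3,6], descend [1, 4]
      N1 x:[11/2,15/2] y:[19/3,20/3] z:[14/3,6] -> miss, prune
      N4 x:[9/2,13/2] y:[17/3,7] z:[10/3,14/3] -> miss, prune
  N6 x:[14,39/2] y:[-5/3,10/3] z:[-2,0] -> miss, prune
  N9 x:[7,11] y:[-6,16/3] z:[1/3,2] -> miss, prune
  N19 x:[0,11/2] y:[-8/3,4] z:[-19/3,-11/3] -> miss, prune

Summary -> nodes [0, 3, 7, 13, 8, 11, 15, 18, 1, 4, 6, 9, 19]; box-tests=13; leaf-entries=0; first=miss

== RESULT ==
[0, 3, 7, 13, 8, 11, 15, 18, 1, 4, 6, 9, 19]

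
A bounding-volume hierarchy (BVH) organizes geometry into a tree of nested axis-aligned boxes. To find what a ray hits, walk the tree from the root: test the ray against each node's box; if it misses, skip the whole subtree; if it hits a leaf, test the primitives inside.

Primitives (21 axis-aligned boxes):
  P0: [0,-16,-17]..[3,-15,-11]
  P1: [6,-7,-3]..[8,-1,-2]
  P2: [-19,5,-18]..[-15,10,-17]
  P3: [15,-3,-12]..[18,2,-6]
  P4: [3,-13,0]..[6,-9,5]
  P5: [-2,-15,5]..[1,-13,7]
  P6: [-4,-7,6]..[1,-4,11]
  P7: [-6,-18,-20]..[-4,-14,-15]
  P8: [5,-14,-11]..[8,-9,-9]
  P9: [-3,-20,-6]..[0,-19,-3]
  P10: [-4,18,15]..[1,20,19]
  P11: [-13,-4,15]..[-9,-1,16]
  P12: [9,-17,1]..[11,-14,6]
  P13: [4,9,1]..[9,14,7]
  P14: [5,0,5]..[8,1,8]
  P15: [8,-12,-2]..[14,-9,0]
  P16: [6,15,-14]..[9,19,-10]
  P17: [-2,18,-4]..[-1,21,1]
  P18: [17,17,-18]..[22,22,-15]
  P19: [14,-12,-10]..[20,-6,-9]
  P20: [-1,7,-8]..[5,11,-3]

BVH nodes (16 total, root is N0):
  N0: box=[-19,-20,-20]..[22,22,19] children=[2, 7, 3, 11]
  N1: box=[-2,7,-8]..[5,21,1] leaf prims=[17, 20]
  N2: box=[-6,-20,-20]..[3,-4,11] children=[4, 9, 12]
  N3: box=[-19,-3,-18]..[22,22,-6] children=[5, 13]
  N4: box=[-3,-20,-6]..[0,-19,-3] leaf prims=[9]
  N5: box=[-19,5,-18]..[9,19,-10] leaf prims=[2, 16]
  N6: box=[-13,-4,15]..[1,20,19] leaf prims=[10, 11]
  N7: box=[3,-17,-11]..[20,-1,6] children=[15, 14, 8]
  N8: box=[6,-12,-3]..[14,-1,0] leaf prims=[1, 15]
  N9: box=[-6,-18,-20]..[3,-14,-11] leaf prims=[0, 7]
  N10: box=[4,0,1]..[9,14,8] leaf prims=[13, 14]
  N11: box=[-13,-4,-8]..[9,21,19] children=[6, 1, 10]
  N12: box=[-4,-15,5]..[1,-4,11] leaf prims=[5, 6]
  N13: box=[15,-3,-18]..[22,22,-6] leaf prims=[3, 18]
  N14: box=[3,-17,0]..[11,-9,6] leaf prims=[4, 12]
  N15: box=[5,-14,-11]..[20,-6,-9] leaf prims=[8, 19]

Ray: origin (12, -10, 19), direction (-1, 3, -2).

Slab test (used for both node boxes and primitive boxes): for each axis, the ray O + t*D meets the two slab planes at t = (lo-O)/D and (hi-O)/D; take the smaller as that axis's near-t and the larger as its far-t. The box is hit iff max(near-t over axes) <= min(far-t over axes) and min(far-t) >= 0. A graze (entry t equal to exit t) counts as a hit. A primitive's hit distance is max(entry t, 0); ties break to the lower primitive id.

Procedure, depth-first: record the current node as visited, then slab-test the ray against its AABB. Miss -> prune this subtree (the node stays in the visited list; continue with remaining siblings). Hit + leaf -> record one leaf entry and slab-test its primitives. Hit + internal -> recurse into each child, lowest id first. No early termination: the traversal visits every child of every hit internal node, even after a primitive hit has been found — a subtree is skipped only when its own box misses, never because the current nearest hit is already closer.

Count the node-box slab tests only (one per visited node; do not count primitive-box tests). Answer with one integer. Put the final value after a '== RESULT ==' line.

Walk:
N0 x:[-10,31] y:[-10/3,32/3] z:[0,39/2] -> hit [0,32/3], descend [2, 3, 7, 11]
  N2 x:[9,18] y:[-10/3,2] z:[4,39/2] -> miss, prune
  N3 x:[-10,31] y:[7/3,32/3] z:[25/2,37/2] -> miss, prune
  N7 x:[-8,9] y:[-7/3,3] z:[13/2,15] -> miss, prune
  N11 x:[3,25] y:[2,31/3] z:[0,27/2] -> hit [3,31/3], descend [1, 6, 10]
    N1 x:[7,14] y:[17/3,31/3] z:[9,27/2] -> hit [9,31/3] leaf, test {P17(miss), P20(miss)}
    N6 x:[11,25] y:[2,10] z:[0,2] -> miss, prune
    N10 x:[3,8] y:[10/3,8] z:[11/2,9] -> hit [11/2,8] leaf, test {P13@t=19/3, P14(miss)}

8 AABB tests over nodes [0, 2, 3, 7, 11, 1, 6, 10]; 2 leaves entered; closest P13.

== RESULT ==
8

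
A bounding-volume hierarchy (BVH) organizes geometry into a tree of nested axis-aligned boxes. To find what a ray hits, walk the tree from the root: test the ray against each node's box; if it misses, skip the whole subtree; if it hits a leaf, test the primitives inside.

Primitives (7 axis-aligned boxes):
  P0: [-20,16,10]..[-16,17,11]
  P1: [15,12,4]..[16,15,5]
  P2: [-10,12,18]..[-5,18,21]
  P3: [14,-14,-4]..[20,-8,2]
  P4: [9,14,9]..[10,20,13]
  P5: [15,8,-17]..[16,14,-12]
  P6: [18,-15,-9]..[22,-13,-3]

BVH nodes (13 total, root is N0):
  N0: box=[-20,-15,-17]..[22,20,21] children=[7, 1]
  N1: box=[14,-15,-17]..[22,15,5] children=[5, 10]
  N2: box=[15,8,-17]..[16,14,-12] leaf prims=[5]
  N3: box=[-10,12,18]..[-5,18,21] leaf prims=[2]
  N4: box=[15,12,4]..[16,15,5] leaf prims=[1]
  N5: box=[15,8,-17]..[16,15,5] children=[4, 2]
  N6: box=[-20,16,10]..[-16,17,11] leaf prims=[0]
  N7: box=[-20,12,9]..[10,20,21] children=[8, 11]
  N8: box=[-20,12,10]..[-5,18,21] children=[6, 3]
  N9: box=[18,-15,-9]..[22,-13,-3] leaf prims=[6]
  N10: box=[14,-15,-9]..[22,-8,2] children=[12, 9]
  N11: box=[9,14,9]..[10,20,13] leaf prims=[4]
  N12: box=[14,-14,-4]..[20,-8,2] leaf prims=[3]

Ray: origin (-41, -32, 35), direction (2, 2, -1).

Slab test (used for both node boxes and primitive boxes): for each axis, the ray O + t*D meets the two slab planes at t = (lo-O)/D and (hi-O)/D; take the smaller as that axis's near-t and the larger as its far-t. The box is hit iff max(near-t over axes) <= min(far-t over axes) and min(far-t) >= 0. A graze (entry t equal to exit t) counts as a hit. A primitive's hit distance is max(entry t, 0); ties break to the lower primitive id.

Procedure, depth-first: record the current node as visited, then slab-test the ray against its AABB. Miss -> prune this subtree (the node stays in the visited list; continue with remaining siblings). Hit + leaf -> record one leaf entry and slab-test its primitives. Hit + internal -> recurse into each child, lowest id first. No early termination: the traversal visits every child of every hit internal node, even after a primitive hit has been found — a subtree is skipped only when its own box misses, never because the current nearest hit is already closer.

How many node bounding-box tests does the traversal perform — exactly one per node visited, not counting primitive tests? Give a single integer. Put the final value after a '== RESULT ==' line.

Traverse from the root:
N0 x:[21/2,63/2] y:[17/2,26] z:[14,52] -> hit [14,26], descend [1, 7]
  N1 x:[55/2,63/2] y:[17/2,47/2] z:[30,52] -> miss, prune
  N7 x:[21/2,51/2] y:[22,26] z:[14,26] -> hit [22,51/2], descend [8, 11]
    N8 x:[21/2,18] y:[22,25] z:[14,25] -> miss, prune
    N11 x:[25,51/2] y:[23,26] z:[22,26] -> hit [25,51/2] leaf, test {P4@t=25}

order=[0, 1, 7, 8, 11]  |boxes|=5  |leaves|=1  hit=P4

== RESULT ==
5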